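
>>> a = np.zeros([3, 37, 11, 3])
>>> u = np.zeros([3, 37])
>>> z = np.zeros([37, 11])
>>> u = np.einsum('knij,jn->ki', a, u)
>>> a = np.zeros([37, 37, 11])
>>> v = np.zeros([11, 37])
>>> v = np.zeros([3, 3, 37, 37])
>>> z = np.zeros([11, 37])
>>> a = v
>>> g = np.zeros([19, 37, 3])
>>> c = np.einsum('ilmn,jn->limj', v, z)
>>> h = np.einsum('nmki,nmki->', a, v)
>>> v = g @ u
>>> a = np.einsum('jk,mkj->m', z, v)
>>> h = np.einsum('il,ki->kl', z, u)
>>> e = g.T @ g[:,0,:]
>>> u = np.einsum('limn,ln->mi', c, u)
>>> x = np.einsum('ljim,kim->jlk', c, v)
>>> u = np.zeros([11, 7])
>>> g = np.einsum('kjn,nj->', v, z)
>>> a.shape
(19,)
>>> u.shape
(11, 7)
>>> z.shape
(11, 37)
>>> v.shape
(19, 37, 11)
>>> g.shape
()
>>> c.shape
(3, 3, 37, 11)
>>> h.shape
(3, 37)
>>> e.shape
(3, 37, 3)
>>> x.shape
(3, 3, 19)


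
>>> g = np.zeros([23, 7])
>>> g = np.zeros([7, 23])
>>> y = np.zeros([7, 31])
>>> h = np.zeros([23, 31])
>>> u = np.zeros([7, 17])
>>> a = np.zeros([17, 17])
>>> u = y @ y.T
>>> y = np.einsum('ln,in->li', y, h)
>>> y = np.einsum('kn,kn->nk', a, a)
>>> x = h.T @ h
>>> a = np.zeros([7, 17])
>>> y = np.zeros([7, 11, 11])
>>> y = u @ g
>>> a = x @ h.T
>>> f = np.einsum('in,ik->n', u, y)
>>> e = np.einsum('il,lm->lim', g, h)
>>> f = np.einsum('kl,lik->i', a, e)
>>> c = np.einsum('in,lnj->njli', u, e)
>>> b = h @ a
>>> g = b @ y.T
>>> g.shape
(23, 7)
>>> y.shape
(7, 23)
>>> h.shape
(23, 31)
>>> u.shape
(7, 7)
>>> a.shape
(31, 23)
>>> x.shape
(31, 31)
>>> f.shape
(7,)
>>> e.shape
(23, 7, 31)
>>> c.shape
(7, 31, 23, 7)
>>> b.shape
(23, 23)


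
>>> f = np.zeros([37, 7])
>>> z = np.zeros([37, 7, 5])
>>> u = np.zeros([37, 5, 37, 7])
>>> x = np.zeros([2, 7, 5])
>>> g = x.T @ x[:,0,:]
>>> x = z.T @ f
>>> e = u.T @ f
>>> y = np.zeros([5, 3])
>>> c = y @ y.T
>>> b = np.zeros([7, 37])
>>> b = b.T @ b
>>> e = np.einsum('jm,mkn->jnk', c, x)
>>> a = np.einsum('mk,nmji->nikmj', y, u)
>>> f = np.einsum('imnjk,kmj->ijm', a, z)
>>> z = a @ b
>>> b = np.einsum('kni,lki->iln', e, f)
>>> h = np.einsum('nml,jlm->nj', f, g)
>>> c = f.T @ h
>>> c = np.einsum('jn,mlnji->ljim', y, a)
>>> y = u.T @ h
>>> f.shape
(37, 5, 7)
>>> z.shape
(37, 7, 3, 5, 37)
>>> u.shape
(37, 5, 37, 7)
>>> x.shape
(5, 7, 7)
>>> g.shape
(5, 7, 5)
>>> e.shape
(5, 7, 7)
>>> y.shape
(7, 37, 5, 5)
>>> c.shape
(7, 5, 37, 37)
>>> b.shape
(7, 37, 7)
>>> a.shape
(37, 7, 3, 5, 37)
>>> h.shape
(37, 5)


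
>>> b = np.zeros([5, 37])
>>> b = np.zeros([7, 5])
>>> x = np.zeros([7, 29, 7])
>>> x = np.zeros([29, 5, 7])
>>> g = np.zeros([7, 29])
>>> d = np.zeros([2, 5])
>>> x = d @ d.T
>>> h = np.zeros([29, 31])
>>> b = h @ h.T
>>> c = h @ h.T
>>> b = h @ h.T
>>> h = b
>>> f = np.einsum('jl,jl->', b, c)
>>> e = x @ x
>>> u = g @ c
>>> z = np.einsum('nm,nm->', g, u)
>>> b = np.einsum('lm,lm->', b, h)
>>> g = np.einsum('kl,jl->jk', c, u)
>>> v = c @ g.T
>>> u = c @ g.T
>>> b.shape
()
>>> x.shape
(2, 2)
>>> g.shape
(7, 29)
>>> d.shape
(2, 5)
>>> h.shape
(29, 29)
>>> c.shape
(29, 29)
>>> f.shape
()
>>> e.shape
(2, 2)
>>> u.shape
(29, 7)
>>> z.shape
()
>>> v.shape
(29, 7)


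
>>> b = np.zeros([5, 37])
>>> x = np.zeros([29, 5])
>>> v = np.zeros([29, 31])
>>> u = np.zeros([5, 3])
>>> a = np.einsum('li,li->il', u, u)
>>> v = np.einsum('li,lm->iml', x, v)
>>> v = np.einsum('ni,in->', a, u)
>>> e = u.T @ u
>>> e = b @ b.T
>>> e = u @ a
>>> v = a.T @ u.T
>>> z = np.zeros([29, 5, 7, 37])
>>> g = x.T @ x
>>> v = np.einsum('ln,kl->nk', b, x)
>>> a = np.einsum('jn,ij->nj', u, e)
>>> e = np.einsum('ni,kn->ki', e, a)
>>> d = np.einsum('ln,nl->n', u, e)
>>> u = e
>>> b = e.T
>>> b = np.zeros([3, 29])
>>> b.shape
(3, 29)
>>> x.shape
(29, 5)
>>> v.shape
(37, 29)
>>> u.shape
(3, 5)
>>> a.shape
(3, 5)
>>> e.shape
(3, 5)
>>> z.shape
(29, 5, 7, 37)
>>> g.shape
(5, 5)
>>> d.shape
(3,)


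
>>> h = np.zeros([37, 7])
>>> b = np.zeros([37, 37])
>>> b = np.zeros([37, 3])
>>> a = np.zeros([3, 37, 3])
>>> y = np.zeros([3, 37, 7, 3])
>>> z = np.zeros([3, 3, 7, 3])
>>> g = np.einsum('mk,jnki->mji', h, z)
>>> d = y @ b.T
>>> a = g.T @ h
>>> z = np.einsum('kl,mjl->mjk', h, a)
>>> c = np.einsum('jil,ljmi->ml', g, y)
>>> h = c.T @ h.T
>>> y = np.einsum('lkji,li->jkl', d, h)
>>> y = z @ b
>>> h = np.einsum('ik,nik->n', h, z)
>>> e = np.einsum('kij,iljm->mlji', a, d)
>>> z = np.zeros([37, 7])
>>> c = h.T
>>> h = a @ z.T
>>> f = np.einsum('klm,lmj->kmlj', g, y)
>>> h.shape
(3, 3, 37)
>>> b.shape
(37, 3)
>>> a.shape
(3, 3, 7)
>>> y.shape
(3, 3, 3)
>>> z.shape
(37, 7)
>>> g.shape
(37, 3, 3)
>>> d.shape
(3, 37, 7, 37)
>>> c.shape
(3,)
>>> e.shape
(37, 37, 7, 3)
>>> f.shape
(37, 3, 3, 3)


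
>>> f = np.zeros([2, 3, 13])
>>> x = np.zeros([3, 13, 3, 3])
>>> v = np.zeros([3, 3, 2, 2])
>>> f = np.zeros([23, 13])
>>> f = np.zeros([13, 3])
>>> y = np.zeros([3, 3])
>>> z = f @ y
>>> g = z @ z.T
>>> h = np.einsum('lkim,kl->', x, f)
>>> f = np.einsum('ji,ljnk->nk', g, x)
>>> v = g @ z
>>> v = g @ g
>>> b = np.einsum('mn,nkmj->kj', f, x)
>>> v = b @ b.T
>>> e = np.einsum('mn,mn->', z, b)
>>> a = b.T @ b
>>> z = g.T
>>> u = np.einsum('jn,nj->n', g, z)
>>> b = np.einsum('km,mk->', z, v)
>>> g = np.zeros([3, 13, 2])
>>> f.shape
(3, 3)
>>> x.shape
(3, 13, 3, 3)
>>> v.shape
(13, 13)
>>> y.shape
(3, 3)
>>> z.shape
(13, 13)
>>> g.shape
(3, 13, 2)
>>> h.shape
()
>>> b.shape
()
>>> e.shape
()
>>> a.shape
(3, 3)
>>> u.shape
(13,)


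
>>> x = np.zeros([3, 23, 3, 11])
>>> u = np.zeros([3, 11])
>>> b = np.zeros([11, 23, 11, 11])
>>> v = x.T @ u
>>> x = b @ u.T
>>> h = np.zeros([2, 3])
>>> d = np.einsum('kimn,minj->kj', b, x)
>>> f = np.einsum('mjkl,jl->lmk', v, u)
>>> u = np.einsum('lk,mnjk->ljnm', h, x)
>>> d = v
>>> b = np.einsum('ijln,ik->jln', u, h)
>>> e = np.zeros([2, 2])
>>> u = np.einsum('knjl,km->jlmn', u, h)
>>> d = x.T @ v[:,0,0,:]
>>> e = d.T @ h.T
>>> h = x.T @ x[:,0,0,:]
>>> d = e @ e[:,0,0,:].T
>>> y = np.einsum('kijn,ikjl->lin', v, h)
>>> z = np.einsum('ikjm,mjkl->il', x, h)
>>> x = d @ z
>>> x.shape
(11, 23, 11, 3)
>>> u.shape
(23, 11, 3, 11)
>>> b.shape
(11, 23, 11)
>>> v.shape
(11, 3, 23, 11)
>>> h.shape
(3, 11, 23, 3)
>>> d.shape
(11, 23, 11, 11)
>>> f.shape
(11, 11, 23)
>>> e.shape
(11, 23, 11, 2)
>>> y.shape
(3, 3, 11)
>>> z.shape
(11, 3)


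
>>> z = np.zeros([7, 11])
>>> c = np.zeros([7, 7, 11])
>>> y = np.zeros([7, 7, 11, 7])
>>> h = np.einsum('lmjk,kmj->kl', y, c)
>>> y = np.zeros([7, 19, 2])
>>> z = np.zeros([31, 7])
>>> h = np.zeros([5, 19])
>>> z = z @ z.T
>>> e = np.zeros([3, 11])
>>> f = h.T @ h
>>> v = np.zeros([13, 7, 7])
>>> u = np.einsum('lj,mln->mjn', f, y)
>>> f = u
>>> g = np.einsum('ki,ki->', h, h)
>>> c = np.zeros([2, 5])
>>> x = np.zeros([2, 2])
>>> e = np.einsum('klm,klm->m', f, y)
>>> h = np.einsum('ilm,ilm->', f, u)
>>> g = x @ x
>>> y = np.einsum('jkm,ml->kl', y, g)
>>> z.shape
(31, 31)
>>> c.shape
(2, 5)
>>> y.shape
(19, 2)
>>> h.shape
()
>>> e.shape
(2,)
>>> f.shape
(7, 19, 2)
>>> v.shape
(13, 7, 7)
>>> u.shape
(7, 19, 2)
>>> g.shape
(2, 2)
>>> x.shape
(2, 2)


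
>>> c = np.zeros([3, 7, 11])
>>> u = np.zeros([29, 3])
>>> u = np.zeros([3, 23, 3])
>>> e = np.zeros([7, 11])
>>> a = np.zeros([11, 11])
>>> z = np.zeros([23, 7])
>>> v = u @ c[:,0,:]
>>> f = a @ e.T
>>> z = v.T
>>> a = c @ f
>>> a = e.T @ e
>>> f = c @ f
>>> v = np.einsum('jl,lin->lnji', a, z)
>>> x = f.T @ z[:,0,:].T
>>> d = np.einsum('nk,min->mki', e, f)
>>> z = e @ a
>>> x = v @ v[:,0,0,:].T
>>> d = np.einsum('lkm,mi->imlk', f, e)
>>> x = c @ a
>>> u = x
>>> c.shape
(3, 7, 11)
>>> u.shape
(3, 7, 11)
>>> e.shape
(7, 11)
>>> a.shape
(11, 11)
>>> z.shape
(7, 11)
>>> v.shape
(11, 3, 11, 23)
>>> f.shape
(3, 7, 7)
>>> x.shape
(3, 7, 11)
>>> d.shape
(11, 7, 3, 7)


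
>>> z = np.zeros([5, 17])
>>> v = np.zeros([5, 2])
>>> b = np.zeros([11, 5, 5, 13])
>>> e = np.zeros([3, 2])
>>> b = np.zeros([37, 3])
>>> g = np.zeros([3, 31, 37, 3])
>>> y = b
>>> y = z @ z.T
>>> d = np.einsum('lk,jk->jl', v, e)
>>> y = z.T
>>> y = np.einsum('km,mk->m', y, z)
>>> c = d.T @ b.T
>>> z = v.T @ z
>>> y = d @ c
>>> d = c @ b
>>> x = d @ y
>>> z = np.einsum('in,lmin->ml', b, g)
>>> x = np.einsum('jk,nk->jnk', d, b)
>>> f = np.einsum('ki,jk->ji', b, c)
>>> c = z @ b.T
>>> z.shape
(31, 3)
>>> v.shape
(5, 2)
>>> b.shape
(37, 3)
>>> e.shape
(3, 2)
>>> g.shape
(3, 31, 37, 3)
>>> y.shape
(3, 37)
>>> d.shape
(5, 3)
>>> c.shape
(31, 37)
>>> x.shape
(5, 37, 3)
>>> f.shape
(5, 3)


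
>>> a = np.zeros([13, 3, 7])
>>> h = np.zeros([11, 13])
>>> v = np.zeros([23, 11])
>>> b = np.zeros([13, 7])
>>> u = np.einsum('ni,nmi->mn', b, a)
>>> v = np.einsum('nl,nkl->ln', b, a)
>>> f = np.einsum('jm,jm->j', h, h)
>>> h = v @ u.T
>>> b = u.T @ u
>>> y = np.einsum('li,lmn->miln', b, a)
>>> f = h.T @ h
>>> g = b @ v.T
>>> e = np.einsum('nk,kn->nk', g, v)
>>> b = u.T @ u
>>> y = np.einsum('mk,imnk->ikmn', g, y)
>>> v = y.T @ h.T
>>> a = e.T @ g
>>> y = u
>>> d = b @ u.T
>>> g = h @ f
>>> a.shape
(7, 7)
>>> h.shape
(7, 3)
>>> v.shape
(13, 13, 7, 7)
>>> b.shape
(13, 13)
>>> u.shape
(3, 13)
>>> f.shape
(3, 3)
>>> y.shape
(3, 13)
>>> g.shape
(7, 3)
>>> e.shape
(13, 7)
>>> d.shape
(13, 3)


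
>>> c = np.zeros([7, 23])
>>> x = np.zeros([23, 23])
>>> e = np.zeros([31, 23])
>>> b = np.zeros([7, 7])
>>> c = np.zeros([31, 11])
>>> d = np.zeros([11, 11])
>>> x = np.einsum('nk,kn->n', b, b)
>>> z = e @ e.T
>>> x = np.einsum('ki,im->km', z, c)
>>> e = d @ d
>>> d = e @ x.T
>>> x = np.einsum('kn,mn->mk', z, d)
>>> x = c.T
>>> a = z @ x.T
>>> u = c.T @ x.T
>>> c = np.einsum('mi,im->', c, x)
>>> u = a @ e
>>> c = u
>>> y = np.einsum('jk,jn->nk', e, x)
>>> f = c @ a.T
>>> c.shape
(31, 11)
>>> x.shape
(11, 31)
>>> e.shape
(11, 11)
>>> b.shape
(7, 7)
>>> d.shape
(11, 31)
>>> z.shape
(31, 31)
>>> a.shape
(31, 11)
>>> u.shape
(31, 11)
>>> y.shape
(31, 11)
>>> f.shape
(31, 31)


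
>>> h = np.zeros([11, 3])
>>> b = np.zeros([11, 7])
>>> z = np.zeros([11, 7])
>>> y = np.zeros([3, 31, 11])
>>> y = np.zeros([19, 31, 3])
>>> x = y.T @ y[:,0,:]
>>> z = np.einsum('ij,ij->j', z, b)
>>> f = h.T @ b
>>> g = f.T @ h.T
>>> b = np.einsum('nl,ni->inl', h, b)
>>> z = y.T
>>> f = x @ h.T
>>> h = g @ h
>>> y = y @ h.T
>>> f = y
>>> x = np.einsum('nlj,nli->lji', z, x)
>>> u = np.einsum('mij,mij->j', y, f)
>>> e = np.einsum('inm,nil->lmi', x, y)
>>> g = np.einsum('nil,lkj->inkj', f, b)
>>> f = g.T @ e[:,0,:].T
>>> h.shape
(7, 3)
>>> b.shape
(7, 11, 3)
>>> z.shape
(3, 31, 19)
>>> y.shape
(19, 31, 7)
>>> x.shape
(31, 19, 3)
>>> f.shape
(3, 11, 19, 7)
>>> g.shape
(31, 19, 11, 3)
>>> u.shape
(7,)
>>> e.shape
(7, 3, 31)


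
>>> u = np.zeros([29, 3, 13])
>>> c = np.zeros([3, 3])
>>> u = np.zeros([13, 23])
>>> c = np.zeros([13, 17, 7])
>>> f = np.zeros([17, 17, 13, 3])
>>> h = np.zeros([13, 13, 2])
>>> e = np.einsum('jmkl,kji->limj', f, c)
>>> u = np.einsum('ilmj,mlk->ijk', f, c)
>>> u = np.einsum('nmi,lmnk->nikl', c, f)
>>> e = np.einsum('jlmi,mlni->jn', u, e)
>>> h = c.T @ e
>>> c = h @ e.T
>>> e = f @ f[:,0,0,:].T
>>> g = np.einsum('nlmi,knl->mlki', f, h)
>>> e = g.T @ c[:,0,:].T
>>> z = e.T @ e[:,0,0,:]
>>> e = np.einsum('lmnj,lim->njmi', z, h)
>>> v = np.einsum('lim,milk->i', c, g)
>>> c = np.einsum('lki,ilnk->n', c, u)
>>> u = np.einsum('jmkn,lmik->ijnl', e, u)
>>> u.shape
(3, 7, 17, 13)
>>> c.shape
(3,)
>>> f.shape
(17, 17, 13, 3)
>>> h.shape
(7, 17, 17)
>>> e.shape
(7, 7, 17, 17)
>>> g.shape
(13, 17, 7, 3)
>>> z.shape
(7, 17, 7, 7)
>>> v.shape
(17,)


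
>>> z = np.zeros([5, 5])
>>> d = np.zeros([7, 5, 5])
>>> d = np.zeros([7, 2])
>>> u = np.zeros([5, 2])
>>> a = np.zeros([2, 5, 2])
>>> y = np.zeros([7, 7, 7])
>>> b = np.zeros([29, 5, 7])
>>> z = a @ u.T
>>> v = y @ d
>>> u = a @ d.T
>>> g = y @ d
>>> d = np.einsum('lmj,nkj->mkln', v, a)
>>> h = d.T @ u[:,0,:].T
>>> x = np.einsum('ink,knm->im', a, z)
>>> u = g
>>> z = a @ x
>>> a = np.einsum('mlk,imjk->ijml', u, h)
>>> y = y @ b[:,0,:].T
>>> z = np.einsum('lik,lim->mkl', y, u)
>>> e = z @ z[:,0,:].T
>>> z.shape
(2, 29, 7)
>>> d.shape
(7, 5, 7, 2)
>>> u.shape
(7, 7, 2)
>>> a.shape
(2, 5, 7, 7)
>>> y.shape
(7, 7, 29)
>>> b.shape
(29, 5, 7)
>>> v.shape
(7, 7, 2)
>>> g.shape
(7, 7, 2)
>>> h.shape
(2, 7, 5, 2)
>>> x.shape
(2, 5)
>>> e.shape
(2, 29, 2)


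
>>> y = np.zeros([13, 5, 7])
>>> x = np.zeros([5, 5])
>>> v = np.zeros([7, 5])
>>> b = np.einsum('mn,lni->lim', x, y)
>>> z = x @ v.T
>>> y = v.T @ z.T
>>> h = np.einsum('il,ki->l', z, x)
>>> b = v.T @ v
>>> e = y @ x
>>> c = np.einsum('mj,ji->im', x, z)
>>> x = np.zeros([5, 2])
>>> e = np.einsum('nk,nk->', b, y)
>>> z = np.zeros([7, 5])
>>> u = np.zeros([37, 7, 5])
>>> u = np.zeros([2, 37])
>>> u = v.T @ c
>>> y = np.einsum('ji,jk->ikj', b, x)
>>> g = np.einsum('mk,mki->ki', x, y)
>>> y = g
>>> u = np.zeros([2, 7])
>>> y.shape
(2, 5)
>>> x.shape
(5, 2)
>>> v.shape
(7, 5)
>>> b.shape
(5, 5)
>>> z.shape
(7, 5)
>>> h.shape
(7,)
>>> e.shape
()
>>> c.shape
(7, 5)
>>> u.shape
(2, 7)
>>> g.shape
(2, 5)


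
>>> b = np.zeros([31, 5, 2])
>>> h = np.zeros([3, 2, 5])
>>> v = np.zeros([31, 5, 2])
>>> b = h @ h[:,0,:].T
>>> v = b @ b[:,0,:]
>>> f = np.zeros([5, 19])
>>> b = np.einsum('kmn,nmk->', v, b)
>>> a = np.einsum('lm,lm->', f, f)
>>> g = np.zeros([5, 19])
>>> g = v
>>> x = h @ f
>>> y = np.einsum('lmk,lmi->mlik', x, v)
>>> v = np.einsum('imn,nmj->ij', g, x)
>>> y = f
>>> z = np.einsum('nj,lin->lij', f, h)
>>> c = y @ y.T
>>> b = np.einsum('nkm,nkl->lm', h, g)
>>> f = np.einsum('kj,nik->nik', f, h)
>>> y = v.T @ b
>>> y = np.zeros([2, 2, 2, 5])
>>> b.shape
(3, 5)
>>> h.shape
(3, 2, 5)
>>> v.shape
(3, 19)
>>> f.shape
(3, 2, 5)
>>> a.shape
()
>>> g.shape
(3, 2, 3)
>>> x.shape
(3, 2, 19)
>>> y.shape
(2, 2, 2, 5)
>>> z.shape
(3, 2, 19)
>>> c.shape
(5, 5)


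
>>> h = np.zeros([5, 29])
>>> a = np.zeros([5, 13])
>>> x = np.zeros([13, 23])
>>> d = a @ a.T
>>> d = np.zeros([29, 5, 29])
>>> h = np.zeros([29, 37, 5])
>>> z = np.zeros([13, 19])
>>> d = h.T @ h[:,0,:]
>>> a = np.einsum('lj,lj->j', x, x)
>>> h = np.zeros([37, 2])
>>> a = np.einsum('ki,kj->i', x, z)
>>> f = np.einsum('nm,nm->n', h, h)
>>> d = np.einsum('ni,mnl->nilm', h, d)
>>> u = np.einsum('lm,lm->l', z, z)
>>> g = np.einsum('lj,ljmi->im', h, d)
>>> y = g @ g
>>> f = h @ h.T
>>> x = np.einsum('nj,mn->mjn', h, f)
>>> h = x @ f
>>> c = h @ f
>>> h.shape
(37, 2, 37)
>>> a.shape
(23,)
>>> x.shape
(37, 2, 37)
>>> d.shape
(37, 2, 5, 5)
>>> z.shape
(13, 19)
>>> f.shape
(37, 37)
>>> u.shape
(13,)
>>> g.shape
(5, 5)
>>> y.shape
(5, 5)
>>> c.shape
(37, 2, 37)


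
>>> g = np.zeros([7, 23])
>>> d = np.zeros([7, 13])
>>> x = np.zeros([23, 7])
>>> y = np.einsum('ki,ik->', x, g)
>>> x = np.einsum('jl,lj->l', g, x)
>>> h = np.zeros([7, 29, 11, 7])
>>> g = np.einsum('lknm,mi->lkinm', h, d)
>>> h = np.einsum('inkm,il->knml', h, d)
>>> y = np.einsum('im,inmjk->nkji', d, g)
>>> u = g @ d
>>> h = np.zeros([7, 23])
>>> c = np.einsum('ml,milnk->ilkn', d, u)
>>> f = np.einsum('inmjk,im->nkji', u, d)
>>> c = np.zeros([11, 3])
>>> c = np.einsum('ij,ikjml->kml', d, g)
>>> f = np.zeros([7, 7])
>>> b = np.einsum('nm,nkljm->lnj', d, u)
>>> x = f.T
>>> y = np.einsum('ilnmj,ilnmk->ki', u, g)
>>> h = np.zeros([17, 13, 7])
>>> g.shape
(7, 29, 13, 11, 7)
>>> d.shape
(7, 13)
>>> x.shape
(7, 7)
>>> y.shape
(7, 7)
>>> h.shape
(17, 13, 7)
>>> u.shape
(7, 29, 13, 11, 13)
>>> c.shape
(29, 11, 7)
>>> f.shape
(7, 7)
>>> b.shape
(13, 7, 11)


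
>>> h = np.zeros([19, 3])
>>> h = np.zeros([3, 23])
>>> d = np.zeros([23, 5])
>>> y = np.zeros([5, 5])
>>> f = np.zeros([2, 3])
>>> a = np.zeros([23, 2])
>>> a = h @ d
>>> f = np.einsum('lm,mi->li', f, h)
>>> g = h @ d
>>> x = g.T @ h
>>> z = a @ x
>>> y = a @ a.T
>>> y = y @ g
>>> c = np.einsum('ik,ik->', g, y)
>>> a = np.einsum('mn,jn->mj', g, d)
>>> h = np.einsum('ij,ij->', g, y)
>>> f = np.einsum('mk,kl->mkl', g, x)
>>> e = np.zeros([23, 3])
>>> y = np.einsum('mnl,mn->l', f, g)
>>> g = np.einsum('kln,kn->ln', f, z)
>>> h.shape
()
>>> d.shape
(23, 5)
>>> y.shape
(23,)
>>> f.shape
(3, 5, 23)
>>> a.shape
(3, 23)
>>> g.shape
(5, 23)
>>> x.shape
(5, 23)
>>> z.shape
(3, 23)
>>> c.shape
()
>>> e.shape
(23, 3)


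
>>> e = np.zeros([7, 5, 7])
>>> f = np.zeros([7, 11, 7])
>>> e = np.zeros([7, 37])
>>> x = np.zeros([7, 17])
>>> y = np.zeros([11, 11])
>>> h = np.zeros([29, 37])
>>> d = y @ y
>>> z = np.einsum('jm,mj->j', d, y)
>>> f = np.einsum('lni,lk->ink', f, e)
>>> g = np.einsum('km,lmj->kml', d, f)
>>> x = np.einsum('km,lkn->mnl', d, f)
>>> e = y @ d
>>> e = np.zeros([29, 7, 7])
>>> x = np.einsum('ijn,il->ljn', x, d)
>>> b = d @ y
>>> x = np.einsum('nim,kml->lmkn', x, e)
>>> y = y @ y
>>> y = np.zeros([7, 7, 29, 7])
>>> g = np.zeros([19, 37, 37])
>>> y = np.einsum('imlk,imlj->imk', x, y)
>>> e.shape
(29, 7, 7)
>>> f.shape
(7, 11, 37)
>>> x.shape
(7, 7, 29, 11)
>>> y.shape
(7, 7, 11)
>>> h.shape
(29, 37)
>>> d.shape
(11, 11)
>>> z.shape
(11,)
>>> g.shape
(19, 37, 37)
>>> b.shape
(11, 11)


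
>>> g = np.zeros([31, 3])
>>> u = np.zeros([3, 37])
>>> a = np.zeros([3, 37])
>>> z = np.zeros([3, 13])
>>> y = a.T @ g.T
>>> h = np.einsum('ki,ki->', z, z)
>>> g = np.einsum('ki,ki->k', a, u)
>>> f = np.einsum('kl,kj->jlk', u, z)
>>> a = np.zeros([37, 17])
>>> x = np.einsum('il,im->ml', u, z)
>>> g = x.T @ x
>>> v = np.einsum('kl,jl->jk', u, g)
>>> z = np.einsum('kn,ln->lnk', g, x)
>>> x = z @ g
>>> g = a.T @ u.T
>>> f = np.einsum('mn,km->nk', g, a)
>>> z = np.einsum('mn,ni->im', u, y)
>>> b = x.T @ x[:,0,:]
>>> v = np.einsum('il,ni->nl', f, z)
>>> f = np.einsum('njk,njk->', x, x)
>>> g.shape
(17, 3)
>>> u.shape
(3, 37)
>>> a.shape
(37, 17)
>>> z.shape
(31, 3)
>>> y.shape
(37, 31)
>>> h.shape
()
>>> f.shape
()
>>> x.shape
(13, 37, 37)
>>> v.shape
(31, 37)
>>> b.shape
(37, 37, 37)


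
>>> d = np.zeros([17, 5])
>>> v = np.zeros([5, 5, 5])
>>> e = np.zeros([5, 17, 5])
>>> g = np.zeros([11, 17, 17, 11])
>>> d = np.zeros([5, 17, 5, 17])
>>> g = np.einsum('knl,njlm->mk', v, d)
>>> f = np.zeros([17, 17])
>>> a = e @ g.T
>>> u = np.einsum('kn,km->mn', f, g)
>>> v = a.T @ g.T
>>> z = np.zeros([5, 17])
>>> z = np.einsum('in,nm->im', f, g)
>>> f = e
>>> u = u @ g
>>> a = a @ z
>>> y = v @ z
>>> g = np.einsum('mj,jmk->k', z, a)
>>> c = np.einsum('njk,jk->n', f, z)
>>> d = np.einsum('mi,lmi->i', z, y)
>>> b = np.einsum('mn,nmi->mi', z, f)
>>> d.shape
(5,)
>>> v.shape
(17, 17, 17)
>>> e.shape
(5, 17, 5)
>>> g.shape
(5,)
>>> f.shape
(5, 17, 5)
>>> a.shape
(5, 17, 5)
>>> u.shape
(5, 5)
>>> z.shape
(17, 5)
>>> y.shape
(17, 17, 5)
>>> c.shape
(5,)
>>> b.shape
(17, 5)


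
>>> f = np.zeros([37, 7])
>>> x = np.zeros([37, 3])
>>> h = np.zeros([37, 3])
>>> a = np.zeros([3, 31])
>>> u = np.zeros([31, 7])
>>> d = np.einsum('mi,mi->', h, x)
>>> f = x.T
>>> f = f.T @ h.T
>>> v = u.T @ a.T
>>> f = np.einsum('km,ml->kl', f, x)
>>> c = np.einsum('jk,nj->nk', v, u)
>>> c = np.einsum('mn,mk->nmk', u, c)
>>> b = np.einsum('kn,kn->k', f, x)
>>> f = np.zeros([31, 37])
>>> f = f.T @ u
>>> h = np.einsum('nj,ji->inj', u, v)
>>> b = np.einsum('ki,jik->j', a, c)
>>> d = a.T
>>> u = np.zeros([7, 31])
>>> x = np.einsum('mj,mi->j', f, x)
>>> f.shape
(37, 7)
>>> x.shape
(7,)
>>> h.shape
(3, 31, 7)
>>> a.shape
(3, 31)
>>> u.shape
(7, 31)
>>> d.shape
(31, 3)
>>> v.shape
(7, 3)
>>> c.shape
(7, 31, 3)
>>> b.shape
(7,)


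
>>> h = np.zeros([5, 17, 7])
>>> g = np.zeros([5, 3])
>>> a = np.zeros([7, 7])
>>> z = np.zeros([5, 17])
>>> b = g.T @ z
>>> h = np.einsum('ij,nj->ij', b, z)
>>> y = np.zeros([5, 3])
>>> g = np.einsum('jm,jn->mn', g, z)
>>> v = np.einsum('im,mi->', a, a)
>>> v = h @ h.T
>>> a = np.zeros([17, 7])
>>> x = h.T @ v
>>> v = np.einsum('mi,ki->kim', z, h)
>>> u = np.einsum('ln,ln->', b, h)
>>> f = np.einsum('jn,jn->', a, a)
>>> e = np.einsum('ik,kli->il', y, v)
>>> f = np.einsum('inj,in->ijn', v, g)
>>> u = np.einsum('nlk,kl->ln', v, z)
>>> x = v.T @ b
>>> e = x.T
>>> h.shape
(3, 17)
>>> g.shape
(3, 17)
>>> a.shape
(17, 7)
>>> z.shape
(5, 17)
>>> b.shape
(3, 17)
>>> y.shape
(5, 3)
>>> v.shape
(3, 17, 5)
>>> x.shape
(5, 17, 17)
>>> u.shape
(17, 3)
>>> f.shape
(3, 5, 17)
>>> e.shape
(17, 17, 5)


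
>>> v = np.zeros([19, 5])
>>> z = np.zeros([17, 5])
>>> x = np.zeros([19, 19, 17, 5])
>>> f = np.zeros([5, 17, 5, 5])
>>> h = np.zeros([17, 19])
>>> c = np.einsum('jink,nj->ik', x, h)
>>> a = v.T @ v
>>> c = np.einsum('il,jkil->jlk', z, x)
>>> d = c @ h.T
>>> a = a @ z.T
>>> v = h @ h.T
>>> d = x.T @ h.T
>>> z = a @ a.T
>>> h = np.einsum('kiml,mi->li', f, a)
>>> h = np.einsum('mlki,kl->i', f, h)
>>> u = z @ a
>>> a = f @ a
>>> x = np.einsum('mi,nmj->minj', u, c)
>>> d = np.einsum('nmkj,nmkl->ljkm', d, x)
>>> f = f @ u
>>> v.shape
(17, 17)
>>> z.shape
(5, 5)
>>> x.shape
(5, 17, 19, 19)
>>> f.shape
(5, 17, 5, 17)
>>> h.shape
(5,)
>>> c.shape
(19, 5, 19)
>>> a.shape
(5, 17, 5, 17)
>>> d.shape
(19, 17, 19, 17)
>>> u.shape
(5, 17)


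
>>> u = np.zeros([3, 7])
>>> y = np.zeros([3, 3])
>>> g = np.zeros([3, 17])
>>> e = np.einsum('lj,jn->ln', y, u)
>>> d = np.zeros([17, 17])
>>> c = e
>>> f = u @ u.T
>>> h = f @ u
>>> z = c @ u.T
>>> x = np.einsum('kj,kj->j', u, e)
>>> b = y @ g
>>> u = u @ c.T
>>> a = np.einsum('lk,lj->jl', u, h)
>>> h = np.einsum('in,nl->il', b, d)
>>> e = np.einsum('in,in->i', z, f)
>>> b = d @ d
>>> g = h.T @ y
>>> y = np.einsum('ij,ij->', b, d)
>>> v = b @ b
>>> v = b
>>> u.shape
(3, 3)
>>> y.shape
()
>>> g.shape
(17, 3)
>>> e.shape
(3,)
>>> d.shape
(17, 17)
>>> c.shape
(3, 7)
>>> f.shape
(3, 3)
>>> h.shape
(3, 17)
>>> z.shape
(3, 3)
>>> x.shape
(7,)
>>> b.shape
(17, 17)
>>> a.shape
(7, 3)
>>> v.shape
(17, 17)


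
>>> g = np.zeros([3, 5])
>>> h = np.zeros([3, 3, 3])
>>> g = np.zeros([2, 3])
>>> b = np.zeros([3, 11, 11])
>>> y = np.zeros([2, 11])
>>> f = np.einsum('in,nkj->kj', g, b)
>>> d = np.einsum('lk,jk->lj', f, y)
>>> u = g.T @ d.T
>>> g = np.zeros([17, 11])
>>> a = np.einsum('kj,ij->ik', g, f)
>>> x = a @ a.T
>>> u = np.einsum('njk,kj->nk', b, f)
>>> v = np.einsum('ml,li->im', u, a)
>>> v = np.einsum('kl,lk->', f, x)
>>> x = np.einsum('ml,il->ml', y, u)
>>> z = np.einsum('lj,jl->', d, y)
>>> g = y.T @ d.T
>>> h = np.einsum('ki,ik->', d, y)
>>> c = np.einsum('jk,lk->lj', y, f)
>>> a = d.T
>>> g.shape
(11, 11)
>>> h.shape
()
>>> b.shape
(3, 11, 11)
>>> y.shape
(2, 11)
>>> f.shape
(11, 11)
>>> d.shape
(11, 2)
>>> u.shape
(3, 11)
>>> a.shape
(2, 11)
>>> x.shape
(2, 11)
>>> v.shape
()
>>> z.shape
()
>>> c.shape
(11, 2)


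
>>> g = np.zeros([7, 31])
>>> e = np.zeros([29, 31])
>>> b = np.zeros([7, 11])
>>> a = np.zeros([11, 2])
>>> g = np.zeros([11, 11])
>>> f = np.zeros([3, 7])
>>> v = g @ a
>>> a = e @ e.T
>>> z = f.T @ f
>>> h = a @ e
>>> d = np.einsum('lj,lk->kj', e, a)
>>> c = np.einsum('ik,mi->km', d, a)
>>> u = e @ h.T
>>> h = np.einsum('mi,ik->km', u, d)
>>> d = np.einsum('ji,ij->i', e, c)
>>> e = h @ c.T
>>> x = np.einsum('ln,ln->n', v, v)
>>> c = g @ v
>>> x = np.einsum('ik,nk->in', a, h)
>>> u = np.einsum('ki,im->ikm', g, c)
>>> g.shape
(11, 11)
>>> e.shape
(31, 31)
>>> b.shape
(7, 11)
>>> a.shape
(29, 29)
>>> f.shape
(3, 7)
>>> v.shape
(11, 2)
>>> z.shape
(7, 7)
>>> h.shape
(31, 29)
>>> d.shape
(31,)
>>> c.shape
(11, 2)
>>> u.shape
(11, 11, 2)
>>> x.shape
(29, 31)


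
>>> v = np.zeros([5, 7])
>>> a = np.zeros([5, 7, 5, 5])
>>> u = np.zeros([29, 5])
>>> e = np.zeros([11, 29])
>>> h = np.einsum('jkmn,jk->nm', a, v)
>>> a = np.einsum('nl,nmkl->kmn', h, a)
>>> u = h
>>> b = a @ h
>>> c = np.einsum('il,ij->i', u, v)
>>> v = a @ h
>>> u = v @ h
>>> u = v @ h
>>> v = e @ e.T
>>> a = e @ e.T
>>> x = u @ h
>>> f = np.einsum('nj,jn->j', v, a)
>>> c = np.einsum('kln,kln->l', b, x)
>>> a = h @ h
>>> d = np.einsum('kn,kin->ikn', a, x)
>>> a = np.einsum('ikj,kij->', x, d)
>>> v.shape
(11, 11)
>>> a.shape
()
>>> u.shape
(5, 7, 5)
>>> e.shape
(11, 29)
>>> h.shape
(5, 5)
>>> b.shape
(5, 7, 5)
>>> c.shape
(7,)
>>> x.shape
(5, 7, 5)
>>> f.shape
(11,)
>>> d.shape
(7, 5, 5)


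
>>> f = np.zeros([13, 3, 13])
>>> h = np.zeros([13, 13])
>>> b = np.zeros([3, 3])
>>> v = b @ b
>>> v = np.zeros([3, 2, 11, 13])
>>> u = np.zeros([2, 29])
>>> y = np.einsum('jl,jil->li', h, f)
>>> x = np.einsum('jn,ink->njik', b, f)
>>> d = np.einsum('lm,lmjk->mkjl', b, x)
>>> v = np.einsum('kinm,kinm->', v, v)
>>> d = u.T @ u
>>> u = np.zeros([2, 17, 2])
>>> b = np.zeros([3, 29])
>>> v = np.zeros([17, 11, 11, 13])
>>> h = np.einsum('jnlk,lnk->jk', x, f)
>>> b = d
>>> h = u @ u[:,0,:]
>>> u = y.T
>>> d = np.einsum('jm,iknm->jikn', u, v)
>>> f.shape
(13, 3, 13)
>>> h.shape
(2, 17, 2)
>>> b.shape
(29, 29)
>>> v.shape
(17, 11, 11, 13)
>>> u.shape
(3, 13)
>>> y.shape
(13, 3)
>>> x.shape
(3, 3, 13, 13)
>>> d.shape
(3, 17, 11, 11)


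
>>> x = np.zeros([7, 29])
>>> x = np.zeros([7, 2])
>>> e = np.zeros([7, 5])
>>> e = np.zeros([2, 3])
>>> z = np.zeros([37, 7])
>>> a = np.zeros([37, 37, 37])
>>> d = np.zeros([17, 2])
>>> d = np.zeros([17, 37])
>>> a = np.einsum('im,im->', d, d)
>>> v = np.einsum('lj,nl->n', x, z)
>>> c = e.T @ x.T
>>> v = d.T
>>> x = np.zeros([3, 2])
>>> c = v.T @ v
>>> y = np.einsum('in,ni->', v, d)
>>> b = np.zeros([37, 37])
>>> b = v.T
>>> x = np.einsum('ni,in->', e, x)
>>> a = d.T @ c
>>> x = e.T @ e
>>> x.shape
(3, 3)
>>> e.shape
(2, 3)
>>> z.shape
(37, 7)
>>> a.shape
(37, 17)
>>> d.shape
(17, 37)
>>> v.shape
(37, 17)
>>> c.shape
(17, 17)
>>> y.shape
()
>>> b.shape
(17, 37)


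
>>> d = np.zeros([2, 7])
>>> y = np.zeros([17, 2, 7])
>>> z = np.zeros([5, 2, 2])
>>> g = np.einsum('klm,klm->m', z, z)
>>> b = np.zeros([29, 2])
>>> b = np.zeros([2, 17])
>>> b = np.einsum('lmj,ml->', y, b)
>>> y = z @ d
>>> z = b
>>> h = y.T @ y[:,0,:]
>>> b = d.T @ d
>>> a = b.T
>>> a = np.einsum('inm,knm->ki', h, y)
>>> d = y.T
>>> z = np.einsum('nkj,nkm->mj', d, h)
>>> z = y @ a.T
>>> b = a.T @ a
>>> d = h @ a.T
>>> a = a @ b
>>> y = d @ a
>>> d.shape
(7, 2, 5)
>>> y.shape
(7, 2, 7)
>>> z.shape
(5, 2, 5)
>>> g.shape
(2,)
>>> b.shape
(7, 7)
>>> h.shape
(7, 2, 7)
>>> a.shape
(5, 7)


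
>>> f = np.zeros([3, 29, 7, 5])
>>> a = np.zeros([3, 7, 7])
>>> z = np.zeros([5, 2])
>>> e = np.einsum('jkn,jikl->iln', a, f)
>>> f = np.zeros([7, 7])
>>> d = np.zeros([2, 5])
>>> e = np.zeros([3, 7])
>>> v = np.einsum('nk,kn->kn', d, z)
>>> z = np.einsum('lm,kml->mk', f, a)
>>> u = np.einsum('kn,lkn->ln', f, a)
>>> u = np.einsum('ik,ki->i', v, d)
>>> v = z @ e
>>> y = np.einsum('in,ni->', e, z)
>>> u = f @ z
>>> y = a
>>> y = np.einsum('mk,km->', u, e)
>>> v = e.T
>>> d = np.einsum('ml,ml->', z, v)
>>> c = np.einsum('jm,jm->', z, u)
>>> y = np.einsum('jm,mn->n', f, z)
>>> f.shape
(7, 7)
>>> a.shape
(3, 7, 7)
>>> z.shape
(7, 3)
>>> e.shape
(3, 7)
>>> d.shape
()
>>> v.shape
(7, 3)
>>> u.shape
(7, 3)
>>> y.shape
(3,)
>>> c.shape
()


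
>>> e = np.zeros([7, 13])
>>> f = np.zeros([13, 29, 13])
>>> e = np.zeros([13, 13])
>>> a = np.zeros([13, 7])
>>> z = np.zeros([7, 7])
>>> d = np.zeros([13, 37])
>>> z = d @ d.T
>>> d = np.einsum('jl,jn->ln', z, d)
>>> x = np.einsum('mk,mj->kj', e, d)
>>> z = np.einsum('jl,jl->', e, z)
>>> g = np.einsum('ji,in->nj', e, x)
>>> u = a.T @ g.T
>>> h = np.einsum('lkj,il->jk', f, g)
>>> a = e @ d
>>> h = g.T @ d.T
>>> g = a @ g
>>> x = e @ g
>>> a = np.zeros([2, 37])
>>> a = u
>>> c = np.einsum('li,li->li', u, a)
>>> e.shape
(13, 13)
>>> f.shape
(13, 29, 13)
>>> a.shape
(7, 37)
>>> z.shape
()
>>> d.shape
(13, 37)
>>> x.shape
(13, 13)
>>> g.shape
(13, 13)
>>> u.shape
(7, 37)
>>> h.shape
(13, 13)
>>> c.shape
(7, 37)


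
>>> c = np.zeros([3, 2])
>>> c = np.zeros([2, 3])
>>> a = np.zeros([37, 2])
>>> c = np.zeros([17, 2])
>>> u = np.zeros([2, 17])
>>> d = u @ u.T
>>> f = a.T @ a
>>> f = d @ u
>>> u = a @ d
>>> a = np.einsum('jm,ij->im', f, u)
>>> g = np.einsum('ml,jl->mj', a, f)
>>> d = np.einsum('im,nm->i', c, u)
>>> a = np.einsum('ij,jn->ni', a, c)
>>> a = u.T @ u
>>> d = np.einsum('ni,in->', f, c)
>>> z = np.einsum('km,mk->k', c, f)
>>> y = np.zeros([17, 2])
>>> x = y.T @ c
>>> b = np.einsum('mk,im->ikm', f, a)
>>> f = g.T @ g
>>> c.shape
(17, 2)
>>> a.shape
(2, 2)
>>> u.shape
(37, 2)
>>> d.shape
()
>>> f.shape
(2, 2)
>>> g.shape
(37, 2)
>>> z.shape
(17,)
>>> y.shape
(17, 2)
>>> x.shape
(2, 2)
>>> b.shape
(2, 17, 2)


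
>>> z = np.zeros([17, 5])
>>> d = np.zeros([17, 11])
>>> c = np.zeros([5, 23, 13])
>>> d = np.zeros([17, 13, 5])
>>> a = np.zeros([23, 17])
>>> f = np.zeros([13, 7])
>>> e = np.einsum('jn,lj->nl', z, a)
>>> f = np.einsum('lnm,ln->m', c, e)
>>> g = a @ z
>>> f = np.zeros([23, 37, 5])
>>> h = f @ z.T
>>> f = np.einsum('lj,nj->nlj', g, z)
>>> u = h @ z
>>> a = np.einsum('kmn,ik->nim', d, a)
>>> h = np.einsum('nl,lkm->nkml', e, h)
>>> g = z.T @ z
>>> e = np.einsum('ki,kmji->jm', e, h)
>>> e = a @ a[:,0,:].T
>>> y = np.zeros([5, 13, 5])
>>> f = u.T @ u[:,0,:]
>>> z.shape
(17, 5)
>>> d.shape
(17, 13, 5)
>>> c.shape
(5, 23, 13)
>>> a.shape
(5, 23, 13)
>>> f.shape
(5, 37, 5)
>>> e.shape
(5, 23, 5)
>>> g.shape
(5, 5)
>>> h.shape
(5, 37, 17, 23)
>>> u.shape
(23, 37, 5)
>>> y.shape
(5, 13, 5)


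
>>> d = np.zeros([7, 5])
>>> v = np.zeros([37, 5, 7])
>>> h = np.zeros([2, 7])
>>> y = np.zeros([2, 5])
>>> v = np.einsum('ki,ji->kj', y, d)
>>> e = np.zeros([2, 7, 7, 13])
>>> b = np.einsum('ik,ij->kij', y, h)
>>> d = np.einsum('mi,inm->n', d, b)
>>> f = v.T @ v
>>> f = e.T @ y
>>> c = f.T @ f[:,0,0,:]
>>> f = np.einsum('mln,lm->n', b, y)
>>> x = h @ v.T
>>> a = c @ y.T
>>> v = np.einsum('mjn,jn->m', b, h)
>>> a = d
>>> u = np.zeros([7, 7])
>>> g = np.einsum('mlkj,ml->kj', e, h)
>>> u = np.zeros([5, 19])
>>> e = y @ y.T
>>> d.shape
(2,)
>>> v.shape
(5,)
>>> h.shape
(2, 7)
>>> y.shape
(2, 5)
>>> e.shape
(2, 2)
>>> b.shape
(5, 2, 7)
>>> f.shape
(7,)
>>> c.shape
(5, 7, 7, 5)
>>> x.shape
(2, 2)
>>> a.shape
(2,)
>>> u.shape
(5, 19)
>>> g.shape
(7, 13)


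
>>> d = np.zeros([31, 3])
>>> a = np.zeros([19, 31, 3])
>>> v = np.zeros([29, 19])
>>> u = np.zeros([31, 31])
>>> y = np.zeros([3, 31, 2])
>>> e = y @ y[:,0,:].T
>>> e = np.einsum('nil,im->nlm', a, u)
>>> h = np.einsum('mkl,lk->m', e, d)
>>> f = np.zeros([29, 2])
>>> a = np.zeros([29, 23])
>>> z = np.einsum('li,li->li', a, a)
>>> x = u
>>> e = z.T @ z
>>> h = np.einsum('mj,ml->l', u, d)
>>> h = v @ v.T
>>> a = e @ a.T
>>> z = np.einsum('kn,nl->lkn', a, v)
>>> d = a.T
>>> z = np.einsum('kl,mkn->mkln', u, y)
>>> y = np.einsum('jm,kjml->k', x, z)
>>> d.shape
(29, 23)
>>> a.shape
(23, 29)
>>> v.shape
(29, 19)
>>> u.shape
(31, 31)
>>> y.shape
(3,)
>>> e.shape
(23, 23)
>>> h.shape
(29, 29)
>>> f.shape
(29, 2)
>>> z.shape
(3, 31, 31, 2)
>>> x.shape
(31, 31)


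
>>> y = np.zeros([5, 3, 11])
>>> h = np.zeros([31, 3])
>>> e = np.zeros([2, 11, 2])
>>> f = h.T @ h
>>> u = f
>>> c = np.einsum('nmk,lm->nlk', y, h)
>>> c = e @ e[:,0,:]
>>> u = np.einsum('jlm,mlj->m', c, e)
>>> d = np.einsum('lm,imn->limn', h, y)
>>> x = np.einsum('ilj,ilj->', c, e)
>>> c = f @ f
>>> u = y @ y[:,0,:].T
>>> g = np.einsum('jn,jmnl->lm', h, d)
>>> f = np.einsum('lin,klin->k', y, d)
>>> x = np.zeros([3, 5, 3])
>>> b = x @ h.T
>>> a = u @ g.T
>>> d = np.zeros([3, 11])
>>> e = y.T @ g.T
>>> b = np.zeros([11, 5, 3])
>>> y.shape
(5, 3, 11)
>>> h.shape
(31, 3)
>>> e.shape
(11, 3, 11)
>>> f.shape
(31,)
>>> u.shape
(5, 3, 5)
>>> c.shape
(3, 3)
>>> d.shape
(3, 11)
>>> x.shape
(3, 5, 3)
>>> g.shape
(11, 5)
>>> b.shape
(11, 5, 3)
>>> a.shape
(5, 3, 11)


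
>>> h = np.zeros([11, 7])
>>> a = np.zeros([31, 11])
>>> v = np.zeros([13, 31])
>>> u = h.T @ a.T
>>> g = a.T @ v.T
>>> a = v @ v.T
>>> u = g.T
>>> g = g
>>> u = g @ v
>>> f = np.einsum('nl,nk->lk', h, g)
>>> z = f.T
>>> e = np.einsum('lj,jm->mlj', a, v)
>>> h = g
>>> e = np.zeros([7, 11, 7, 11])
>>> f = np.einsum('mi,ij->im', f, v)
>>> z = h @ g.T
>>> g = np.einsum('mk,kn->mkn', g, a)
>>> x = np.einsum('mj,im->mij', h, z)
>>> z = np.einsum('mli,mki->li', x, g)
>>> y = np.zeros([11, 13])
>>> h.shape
(11, 13)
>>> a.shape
(13, 13)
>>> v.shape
(13, 31)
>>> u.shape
(11, 31)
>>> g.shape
(11, 13, 13)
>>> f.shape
(13, 7)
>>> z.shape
(11, 13)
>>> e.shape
(7, 11, 7, 11)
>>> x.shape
(11, 11, 13)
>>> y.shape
(11, 13)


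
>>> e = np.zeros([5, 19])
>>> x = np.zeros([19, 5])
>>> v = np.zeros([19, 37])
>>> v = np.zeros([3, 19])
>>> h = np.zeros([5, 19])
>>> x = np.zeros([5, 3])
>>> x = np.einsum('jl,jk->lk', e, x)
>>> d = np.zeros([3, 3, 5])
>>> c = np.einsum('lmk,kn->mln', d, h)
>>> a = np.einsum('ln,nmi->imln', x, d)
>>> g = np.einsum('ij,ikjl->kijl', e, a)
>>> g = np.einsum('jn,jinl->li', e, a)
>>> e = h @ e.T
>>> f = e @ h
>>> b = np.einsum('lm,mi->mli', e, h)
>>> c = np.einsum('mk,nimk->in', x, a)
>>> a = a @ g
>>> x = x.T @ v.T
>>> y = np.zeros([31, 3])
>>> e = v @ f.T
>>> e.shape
(3, 5)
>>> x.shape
(3, 3)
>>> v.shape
(3, 19)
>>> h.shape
(5, 19)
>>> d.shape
(3, 3, 5)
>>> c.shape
(3, 5)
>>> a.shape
(5, 3, 19, 3)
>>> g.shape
(3, 3)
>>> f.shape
(5, 19)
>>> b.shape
(5, 5, 19)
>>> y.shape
(31, 3)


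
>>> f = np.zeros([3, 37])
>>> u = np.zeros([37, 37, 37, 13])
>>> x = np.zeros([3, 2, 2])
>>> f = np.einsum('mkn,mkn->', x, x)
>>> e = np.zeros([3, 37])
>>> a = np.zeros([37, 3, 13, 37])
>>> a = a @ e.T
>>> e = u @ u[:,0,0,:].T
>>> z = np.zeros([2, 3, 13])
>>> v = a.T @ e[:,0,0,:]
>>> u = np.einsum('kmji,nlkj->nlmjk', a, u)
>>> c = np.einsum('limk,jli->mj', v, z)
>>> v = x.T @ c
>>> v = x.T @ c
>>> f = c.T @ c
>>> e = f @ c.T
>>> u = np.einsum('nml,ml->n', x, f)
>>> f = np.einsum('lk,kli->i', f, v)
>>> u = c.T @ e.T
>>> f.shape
(2,)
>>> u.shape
(2, 2)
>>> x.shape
(3, 2, 2)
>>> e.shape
(2, 3)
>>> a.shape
(37, 3, 13, 3)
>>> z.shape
(2, 3, 13)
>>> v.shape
(2, 2, 2)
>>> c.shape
(3, 2)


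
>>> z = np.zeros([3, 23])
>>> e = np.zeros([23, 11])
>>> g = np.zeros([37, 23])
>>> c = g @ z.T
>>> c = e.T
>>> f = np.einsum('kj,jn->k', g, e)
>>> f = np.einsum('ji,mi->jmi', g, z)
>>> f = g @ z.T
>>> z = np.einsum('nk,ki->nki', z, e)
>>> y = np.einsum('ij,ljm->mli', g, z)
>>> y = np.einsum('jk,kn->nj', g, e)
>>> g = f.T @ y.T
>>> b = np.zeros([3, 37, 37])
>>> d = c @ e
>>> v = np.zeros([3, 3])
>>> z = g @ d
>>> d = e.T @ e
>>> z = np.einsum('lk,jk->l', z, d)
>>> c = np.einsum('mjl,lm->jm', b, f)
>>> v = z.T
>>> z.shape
(3,)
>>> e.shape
(23, 11)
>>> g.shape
(3, 11)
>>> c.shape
(37, 3)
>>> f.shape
(37, 3)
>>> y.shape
(11, 37)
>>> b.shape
(3, 37, 37)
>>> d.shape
(11, 11)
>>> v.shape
(3,)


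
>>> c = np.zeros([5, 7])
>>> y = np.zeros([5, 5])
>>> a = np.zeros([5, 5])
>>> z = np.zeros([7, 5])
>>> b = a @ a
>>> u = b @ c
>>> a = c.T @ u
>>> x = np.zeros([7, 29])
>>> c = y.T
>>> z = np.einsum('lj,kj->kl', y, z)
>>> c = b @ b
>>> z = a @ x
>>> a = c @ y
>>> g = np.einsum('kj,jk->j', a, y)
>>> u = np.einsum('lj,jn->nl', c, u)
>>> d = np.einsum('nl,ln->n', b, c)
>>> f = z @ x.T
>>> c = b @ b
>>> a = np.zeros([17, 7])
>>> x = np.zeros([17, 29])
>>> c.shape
(5, 5)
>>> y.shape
(5, 5)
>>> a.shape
(17, 7)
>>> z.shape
(7, 29)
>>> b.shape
(5, 5)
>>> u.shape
(7, 5)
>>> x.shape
(17, 29)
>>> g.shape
(5,)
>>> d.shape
(5,)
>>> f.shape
(7, 7)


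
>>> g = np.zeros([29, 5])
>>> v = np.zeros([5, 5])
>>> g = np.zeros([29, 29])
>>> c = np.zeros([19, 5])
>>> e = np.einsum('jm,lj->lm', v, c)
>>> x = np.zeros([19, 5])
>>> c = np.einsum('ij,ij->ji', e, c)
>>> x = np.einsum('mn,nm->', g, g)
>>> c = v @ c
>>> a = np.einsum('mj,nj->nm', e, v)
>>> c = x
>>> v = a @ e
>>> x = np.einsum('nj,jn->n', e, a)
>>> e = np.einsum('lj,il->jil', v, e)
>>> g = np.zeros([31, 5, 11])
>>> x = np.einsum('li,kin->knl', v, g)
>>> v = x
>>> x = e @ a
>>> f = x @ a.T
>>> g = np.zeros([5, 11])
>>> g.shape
(5, 11)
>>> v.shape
(31, 11, 5)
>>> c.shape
()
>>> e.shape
(5, 19, 5)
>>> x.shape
(5, 19, 19)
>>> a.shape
(5, 19)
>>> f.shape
(5, 19, 5)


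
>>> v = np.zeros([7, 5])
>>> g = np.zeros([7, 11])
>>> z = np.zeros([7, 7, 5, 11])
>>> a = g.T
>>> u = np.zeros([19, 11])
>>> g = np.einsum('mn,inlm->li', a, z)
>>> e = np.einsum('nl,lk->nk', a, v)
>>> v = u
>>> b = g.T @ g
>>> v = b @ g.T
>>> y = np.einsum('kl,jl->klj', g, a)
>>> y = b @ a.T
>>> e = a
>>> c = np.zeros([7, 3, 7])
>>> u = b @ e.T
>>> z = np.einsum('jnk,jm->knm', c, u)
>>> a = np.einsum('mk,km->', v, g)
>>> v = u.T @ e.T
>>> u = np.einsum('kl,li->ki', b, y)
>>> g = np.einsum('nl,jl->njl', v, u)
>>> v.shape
(11, 11)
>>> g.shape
(11, 7, 11)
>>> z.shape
(7, 3, 11)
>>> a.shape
()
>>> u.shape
(7, 11)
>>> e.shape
(11, 7)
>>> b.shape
(7, 7)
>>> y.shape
(7, 11)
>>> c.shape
(7, 3, 7)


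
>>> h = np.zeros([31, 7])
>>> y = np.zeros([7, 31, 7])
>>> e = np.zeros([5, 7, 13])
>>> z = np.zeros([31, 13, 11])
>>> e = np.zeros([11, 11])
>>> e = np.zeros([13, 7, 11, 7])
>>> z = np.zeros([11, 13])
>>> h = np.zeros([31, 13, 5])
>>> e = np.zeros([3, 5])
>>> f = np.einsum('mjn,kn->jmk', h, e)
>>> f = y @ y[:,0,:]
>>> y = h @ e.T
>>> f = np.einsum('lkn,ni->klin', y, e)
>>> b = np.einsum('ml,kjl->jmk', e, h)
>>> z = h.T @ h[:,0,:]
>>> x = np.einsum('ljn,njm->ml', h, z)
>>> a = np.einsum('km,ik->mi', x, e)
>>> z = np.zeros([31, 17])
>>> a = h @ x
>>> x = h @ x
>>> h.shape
(31, 13, 5)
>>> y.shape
(31, 13, 3)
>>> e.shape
(3, 5)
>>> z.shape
(31, 17)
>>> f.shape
(13, 31, 5, 3)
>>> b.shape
(13, 3, 31)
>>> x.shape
(31, 13, 31)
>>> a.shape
(31, 13, 31)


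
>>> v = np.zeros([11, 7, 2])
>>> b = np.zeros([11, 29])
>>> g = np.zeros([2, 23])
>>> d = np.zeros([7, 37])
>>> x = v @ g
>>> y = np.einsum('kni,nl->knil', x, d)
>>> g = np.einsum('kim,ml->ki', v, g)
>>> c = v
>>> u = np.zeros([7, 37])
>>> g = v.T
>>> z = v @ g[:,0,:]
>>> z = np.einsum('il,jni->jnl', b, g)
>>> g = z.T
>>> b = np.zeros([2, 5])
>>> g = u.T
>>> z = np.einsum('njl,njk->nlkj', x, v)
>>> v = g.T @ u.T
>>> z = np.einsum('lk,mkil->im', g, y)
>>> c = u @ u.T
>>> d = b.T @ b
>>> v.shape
(7, 7)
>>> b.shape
(2, 5)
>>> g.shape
(37, 7)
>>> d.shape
(5, 5)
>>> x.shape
(11, 7, 23)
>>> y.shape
(11, 7, 23, 37)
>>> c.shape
(7, 7)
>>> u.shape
(7, 37)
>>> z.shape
(23, 11)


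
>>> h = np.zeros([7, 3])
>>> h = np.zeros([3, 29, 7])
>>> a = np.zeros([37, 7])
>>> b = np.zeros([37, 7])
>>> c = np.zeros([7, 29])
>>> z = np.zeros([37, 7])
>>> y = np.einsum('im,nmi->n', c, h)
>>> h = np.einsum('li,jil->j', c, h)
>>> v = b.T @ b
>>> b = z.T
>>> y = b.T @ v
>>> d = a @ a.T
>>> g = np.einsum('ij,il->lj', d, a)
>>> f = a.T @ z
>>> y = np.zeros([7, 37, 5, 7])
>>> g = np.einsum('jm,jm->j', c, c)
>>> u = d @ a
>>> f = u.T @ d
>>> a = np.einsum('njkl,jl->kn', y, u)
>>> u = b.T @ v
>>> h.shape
(3,)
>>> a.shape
(5, 7)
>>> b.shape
(7, 37)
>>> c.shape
(7, 29)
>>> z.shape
(37, 7)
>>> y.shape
(7, 37, 5, 7)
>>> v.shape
(7, 7)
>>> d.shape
(37, 37)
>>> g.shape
(7,)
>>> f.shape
(7, 37)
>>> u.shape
(37, 7)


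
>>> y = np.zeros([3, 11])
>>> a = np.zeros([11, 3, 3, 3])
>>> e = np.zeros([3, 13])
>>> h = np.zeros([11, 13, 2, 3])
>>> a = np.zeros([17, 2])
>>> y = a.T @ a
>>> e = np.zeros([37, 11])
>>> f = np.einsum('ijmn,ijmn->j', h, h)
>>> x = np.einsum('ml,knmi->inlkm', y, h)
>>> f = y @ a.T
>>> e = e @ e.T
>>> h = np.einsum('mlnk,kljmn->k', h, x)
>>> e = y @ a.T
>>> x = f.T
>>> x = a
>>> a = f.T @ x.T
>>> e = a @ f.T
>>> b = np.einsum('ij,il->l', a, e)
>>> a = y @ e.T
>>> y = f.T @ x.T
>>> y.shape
(17, 17)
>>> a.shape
(2, 17)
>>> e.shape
(17, 2)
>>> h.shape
(3,)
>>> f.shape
(2, 17)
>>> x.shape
(17, 2)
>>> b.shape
(2,)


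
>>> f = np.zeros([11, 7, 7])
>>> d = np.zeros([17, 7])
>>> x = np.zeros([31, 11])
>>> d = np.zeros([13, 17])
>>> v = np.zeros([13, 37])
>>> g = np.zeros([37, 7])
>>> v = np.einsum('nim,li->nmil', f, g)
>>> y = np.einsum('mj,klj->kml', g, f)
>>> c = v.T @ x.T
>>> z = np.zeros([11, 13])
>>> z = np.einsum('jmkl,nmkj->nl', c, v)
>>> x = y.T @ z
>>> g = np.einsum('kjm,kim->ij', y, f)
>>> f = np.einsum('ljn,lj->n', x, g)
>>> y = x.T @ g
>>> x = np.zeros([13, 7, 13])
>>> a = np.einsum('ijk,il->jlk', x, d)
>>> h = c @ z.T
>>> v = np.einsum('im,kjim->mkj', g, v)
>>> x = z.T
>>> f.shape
(31,)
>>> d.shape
(13, 17)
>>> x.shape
(31, 11)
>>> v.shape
(37, 11, 7)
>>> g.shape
(7, 37)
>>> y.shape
(31, 37, 37)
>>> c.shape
(37, 7, 7, 31)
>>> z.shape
(11, 31)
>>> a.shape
(7, 17, 13)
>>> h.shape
(37, 7, 7, 11)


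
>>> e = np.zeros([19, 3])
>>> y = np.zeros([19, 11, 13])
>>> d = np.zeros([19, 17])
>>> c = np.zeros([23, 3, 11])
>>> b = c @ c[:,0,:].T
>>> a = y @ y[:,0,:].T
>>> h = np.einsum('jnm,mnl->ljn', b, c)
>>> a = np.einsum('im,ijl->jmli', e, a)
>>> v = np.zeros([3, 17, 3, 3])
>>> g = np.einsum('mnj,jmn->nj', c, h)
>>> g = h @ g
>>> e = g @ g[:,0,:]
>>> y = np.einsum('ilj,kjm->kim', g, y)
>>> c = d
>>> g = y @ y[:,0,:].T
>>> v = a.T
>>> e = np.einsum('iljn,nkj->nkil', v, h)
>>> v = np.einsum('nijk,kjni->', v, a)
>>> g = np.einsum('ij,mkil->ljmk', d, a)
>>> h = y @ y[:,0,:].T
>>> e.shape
(11, 23, 19, 19)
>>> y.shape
(19, 11, 13)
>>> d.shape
(19, 17)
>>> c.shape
(19, 17)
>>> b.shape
(23, 3, 23)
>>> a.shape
(11, 3, 19, 19)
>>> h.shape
(19, 11, 19)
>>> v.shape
()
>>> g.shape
(19, 17, 11, 3)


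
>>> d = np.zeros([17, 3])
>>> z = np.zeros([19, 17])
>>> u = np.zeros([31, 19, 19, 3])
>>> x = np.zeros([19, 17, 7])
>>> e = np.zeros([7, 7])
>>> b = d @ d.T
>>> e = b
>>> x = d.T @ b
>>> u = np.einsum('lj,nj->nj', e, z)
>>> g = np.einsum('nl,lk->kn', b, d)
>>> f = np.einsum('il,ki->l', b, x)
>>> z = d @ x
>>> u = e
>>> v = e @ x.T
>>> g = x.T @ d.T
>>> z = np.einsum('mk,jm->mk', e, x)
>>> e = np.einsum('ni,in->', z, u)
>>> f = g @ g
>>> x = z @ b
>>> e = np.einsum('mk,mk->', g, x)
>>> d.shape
(17, 3)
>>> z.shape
(17, 17)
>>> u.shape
(17, 17)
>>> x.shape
(17, 17)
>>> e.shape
()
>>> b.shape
(17, 17)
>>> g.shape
(17, 17)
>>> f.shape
(17, 17)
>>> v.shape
(17, 3)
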